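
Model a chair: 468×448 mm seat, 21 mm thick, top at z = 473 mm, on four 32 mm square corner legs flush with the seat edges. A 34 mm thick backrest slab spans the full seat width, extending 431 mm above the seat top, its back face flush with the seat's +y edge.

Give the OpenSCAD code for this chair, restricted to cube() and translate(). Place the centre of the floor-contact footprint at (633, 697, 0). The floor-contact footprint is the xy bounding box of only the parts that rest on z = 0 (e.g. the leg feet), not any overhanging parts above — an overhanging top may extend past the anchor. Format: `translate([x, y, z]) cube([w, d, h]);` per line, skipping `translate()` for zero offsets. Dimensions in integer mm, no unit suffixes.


translate([399, 473, 452]) cube([468, 448, 21]);
translate([399, 473, 0]) cube([32, 32, 452]);
translate([835, 473, 0]) cube([32, 32, 452]);
translate([399, 889, 0]) cube([32, 32, 452]);
translate([835, 889, 0]) cube([32, 32, 452]);
translate([399, 887, 473]) cube([468, 34, 431]);


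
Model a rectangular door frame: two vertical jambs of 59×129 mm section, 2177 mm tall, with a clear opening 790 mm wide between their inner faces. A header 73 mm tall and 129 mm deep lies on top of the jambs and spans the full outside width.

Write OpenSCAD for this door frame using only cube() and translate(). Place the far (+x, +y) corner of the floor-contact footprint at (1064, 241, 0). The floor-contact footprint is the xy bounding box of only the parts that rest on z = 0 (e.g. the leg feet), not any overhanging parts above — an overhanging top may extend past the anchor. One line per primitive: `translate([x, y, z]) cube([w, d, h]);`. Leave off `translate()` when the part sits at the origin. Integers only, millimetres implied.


translate([156, 112, 0]) cube([59, 129, 2177]);
translate([1005, 112, 0]) cube([59, 129, 2177]);
translate([156, 112, 2177]) cube([908, 129, 73]);


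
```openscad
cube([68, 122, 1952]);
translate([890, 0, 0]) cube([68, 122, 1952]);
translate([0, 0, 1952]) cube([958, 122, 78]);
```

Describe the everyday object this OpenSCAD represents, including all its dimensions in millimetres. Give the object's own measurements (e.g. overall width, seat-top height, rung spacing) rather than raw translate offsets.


A door frame. The clear opening is 822 mm wide and 1952 mm high. Two 68 mm wide jambs, 122 mm deep, stand either side of the opening from the floor to the top of the opening. A 78 mm thick head sits across the top of both jambs, spanning the full outside width of the frame.


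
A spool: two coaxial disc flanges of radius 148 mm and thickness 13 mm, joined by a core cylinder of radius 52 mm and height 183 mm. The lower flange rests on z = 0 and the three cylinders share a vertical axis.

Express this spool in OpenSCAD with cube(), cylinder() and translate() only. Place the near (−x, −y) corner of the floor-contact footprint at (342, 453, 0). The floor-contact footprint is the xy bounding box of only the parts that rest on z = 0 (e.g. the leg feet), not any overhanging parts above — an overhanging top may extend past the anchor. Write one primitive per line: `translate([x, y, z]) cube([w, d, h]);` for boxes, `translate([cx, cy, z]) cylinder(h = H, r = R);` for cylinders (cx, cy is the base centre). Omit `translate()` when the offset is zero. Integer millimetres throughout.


translate([490, 601, 0]) cylinder(h = 13, r = 148);
translate([490, 601, 13]) cylinder(h = 183, r = 52);
translate([490, 601, 196]) cylinder(h = 13, r = 148);


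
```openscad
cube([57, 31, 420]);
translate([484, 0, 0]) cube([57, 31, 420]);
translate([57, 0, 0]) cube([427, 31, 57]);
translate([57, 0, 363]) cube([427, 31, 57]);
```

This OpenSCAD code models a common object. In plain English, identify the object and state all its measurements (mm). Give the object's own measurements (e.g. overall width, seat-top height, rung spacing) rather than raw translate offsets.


A rectangular picture frame lying in the x–z plane (depth along y). The opening is 427 mm wide (x) by 306 mm tall (z), surrounded by a border 57 mm wide on all four sides. The frame is 31 mm deep and is made of two full-height vertical stiles with two horizontal rails fitted between them.


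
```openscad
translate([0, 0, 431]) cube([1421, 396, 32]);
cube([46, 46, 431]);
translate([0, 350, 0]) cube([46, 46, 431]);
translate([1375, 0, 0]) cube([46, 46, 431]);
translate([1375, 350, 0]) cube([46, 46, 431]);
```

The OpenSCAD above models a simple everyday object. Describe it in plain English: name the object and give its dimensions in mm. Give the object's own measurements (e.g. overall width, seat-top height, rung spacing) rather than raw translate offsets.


A long wooden bench with a 1421 mm (x) × 396 mm (y) seat, 32 mm thick, its top surface 463 mm above the floor. Four 46 mm square legs at the seat corners, flush with the edges, run from z = 0 to the seat underside.


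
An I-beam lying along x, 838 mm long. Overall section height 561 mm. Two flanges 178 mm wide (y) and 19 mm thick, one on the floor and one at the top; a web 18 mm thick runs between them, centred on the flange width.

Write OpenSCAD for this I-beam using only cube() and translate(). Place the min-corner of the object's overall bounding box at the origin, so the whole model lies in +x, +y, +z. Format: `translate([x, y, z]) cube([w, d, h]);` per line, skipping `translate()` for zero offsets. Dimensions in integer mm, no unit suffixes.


cube([838, 178, 19]);
translate([0, 80, 19]) cube([838, 18, 523]);
translate([0, 0, 542]) cube([838, 178, 19]);


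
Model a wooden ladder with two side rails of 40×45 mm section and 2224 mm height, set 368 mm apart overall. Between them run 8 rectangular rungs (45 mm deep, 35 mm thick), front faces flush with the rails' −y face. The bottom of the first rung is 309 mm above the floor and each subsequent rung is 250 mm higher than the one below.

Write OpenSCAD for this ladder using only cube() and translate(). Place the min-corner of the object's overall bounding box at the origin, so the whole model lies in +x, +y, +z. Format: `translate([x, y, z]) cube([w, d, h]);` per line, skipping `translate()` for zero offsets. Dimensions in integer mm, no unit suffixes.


// rung span = 368 - 2*40 = 288
// rung[k] z = 309 + k*250
cube([40, 45, 2224]);
translate([328, 0, 0]) cube([40, 45, 2224]);
translate([40, 0, 309]) cube([288, 45, 35]);
translate([40, 0, 559]) cube([288, 45, 35]);
translate([40, 0, 809]) cube([288, 45, 35]);
translate([40, 0, 1059]) cube([288, 45, 35]);
translate([40, 0, 1309]) cube([288, 45, 35]);
translate([40, 0, 1559]) cube([288, 45, 35]);
translate([40, 0, 1809]) cube([288, 45, 35]);
translate([40, 0, 2059]) cube([288, 45, 35]);


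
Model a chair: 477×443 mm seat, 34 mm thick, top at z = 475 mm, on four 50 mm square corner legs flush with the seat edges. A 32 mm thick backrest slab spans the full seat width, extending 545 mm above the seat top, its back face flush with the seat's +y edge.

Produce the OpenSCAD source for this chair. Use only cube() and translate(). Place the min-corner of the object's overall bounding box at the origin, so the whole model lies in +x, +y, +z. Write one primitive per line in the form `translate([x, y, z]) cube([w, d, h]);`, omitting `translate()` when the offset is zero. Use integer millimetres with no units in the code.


translate([0, 0, 441]) cube([477, 443, 34]);
cube([50, 50, 441]);
translate([427, 0, 0]) cube([50, 50, 441]);
translate([0, 393, 0]) cube([50, 50, 441]);
translate([427, 393, 0]) cube([50, 50, 441]);
translate([0, 411, 475]) cube([477, 32, 545]);


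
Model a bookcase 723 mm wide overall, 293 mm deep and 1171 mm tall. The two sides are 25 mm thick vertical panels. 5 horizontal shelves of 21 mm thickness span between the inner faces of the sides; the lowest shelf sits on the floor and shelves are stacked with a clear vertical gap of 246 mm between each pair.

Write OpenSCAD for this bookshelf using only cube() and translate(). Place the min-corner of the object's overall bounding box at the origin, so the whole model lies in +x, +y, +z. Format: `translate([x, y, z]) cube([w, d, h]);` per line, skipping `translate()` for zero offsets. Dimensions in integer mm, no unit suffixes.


cube([25, 293, 1171]);
translate([698, 0, 0]) cube([25, 293, 1171]);
translate([25, 0, 0]) cube([673, 293, 21]);
translate([25, 0, 267]) cube([673, 293, 21]);
translate([25, 0, 534]) cube([673, 293, 21]);
translate([25, 0, 801]) cube([673, 293, 21]);
translate([25, 0, 1068]) cube([673, 293, 21]);


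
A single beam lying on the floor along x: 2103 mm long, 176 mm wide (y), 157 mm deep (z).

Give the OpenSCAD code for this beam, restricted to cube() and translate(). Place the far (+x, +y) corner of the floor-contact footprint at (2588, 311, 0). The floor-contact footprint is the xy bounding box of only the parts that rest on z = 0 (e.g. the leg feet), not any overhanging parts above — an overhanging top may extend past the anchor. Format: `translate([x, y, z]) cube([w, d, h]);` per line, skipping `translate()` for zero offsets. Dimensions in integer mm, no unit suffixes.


translate([485, 135, 0]) cube([2103, 176, 157]);


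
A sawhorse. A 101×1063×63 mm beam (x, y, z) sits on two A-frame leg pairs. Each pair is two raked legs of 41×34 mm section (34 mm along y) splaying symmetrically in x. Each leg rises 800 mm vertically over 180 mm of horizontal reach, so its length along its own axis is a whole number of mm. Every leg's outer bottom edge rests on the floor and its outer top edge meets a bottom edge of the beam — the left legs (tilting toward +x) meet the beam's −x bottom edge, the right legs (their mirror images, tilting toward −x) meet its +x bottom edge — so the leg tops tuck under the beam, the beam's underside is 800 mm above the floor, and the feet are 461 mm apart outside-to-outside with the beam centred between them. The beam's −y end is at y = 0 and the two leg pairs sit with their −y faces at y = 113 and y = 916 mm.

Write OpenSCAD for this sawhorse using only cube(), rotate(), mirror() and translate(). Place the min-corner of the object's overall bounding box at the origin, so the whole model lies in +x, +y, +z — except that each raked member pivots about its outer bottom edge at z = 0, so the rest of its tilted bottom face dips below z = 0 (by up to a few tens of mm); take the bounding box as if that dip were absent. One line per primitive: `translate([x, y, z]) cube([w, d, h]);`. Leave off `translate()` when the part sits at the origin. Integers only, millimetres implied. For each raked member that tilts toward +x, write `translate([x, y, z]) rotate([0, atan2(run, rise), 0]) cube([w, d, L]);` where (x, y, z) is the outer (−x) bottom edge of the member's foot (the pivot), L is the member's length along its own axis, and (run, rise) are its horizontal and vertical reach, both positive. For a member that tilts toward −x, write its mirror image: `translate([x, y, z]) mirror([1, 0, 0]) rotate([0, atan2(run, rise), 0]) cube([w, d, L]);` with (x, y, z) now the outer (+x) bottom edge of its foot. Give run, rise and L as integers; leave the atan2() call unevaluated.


translate([180, 0, 800]) cube([101, 1063, 63]);
translate([0, 113, 0]) rotate([0, atan2(180, 800), 0]) cube([41, 34, 820]);
translate([461, 113, 0]) mirror([1, 0, 0]) rotate([0, atan2(180, 800), 0]) cube([41, 34, 820]);
translate([0, 916, 0]) rotate([0, atan2(180, 800), 0]) cube([41, 34, 820]);
translate([461, 916, 0]) mirror([1, 0, 0]) rotate([0, atan2(180, 800), 0]) cube([41, 34, 820]);


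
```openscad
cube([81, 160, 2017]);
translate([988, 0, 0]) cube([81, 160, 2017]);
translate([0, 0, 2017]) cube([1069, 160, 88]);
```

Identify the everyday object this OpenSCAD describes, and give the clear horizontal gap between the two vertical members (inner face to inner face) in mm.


A door frame. The clear opening width is 907 mm.

Two 2017 mm tall posts with a header on top — a door frame. The left jamb is 81 mm wide at x = 0; the right jamb starts at x = 988. The clear opening is 988 − 81 = 907 mm.


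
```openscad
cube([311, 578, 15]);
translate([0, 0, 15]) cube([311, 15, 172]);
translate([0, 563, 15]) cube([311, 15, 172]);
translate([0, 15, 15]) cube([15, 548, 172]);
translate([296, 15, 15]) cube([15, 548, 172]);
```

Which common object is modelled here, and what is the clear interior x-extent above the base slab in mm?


An open box. The internal width is 281 mm.

A 311×578 base slab with four walls standing on it — an open box. The base is 311 mm wide and the walls are 15 mm thick, so the internal width is 311 − 2 × 15 = 281 mm.


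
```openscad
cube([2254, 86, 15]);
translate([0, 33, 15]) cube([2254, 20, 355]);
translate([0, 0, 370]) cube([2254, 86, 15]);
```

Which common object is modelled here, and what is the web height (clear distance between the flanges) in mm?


An I-beam. The web height is 355 mm.

Two wide flanges with a thin centred web — an I-beam. Overall 385 mm minus two 15 mm flanges gives a web of 385 − 2·15 = 355 mm.


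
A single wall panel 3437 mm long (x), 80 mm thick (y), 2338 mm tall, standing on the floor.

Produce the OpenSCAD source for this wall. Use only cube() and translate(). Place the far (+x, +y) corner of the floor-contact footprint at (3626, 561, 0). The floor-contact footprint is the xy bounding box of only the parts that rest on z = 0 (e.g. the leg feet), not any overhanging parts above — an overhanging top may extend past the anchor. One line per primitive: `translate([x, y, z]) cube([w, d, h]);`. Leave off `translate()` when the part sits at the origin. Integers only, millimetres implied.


translate([189, 481, 0]) cube([3437, 80, 2338]);


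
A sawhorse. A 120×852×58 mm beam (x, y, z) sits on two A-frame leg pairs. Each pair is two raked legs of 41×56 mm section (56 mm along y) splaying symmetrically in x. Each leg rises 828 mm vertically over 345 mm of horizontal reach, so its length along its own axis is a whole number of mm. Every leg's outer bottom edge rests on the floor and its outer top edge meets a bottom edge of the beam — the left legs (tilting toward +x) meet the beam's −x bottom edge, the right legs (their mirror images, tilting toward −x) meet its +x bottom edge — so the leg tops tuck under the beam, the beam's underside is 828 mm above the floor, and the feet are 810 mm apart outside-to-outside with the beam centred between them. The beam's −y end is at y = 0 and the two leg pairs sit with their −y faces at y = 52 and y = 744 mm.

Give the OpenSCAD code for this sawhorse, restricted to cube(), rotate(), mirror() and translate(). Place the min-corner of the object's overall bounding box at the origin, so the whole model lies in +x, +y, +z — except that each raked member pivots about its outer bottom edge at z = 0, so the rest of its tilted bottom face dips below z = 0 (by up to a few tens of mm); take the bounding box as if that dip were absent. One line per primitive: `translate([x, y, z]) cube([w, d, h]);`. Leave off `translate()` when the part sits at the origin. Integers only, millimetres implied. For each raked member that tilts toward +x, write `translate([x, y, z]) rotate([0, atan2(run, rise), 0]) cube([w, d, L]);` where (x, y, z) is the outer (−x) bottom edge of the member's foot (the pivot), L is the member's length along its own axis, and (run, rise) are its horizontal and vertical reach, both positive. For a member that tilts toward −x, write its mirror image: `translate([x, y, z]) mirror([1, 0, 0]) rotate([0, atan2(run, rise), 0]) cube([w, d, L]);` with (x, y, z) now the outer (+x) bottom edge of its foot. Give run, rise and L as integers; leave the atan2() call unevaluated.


translate([345, 0, 828]) cube([120, 852, 58]);
translate([0, 52, 0]) rotate([0, atan2(345, 828), 0]) cube([41, 56, 897]);
translate([810, 52, 0]) mirror([1, 0, 0]) rotate([0, atan2(345, 828), 0]) cube([41, 56, 897]);
translate([0, 744, 0]) rotate([0, atan2(345, 828), 0]) cube([41, 56, 897]);
translate([810, 744, 0]) mirror([1, 0, 0]) rotate([0, atan2(345, 828), 0]) cube([41, 56, 897]);


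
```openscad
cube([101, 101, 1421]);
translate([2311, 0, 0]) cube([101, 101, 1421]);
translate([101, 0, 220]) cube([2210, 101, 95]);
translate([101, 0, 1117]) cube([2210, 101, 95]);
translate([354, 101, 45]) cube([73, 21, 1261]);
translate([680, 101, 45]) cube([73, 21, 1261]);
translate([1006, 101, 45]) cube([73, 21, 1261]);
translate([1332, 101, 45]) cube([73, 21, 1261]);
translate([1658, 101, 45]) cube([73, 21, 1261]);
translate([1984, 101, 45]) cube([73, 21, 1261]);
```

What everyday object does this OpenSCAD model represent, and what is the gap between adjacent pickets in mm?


A fence section. The picket gap is 253 mm.

Two posts, two rails, 6 pickets — a fence section. Span 2210 mm holds 6 pickets of 73 mm with 7 equal gaps: ⌊(2210 − 6·73) / 7⌋ = 253 mm.


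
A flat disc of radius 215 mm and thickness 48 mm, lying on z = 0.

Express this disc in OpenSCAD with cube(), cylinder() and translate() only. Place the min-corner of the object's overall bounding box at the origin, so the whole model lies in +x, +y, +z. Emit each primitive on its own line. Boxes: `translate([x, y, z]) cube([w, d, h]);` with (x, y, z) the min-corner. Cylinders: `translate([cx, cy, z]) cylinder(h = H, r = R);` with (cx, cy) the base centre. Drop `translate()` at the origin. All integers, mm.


translate([215, 215, 0]) cylinder(h = 48, r = 215);


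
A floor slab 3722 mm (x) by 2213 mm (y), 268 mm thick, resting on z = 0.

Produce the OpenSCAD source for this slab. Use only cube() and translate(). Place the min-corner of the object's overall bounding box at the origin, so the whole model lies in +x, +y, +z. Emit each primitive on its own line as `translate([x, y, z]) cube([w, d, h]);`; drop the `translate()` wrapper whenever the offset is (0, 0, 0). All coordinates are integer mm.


cube([3722, 2213, 268]);


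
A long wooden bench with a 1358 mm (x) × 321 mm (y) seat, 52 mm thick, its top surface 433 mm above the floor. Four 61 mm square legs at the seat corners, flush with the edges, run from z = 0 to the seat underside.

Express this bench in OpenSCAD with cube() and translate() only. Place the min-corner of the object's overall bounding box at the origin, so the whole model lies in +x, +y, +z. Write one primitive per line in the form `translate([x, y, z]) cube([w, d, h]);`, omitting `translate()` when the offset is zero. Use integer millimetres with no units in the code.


translate([0, 0, 381]) cube([1358, 321, 52]);
cube([61, 61, 381]);
translate([0, 260, 0]) cube([61, 61, 381]);
translate([1297, 0, 0]) cube([61, 61, 381]);
translate([1297, 260, 0]) cube([61, 61, 381]);


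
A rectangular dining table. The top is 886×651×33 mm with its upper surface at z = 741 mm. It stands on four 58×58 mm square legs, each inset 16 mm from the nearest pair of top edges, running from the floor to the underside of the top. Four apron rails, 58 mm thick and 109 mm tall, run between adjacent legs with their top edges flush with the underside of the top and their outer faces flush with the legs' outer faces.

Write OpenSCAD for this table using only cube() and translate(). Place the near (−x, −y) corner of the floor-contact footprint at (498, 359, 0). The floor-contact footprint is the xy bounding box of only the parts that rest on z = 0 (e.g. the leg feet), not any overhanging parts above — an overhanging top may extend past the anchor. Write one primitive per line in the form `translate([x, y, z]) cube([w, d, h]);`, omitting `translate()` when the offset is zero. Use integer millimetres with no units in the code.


translate([482, 343, 708]) cube([886, 651, 33]);
translate([498, 359, 0]) cube([58, 58, 708]);
translate([1294, 359, 0]) cube([58, 58, 708]);
translate([498, 920, 0]) cube([58, 58, 708]);
translate([1294, 920, 0]) cube([58, 58, 708]);
translate([556, 359, 599]) cube([738, 58, 109]);
translate([556, 920, 599]) cube([738, 58, 109]);
translate([498, 417, 599]) cube([58, 503, 109]);
translate([1294, 417, 599]) cube([58, 503, 109]);


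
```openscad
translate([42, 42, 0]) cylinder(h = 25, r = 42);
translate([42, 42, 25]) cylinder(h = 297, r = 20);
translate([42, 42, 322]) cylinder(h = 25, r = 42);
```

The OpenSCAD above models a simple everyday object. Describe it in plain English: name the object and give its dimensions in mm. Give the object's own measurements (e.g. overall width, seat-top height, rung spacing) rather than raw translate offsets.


A spool: two coaxial disc flanges of radius 42 mm and thickness 25 mm, joined by a core cylinder of radius 20 mm and height 297 mm. The lower flange rests on z = 0 and the three cylinders share a vertical axis.


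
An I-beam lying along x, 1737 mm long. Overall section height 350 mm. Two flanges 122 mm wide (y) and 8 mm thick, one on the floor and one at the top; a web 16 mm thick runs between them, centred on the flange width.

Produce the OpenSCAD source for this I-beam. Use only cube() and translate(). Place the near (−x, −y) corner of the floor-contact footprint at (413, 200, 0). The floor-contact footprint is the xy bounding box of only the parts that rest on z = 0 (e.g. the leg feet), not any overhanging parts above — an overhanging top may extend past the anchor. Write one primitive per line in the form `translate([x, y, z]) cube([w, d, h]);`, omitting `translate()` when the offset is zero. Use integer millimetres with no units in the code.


translate([413, 200, 0]) cube([1737, 122, 8]);
translate([413, 253, 8]) cube([1737, 16, 334]);
translate([413, 200, 342]) cube([1737, 122, 8]);


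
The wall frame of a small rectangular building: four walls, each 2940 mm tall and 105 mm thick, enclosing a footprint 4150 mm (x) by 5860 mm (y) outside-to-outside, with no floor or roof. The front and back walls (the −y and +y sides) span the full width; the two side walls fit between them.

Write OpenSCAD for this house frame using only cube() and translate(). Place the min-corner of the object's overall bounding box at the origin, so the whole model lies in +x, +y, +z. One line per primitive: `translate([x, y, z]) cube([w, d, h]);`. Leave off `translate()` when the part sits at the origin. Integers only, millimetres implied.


cube([4150, 105, 2940]);
translate([0, 5755, 0]) cube([4150, 105, 2940]);
translate([0, 105, 0]) cube([105, 5650, 2940]);
translate([4045, 105, 0]) cube([105, 5650, 2940]);


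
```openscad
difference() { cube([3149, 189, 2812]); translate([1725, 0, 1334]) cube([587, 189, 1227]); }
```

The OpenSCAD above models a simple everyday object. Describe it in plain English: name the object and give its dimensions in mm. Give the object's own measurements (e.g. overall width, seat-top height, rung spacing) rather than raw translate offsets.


A wall 3149 mm long (x), 189 mm thick (y), 2812 mm tall, with a rectangular window opening cut through it. The opening is 587 mm wide and 1227 mm tall; its sill is at z = 1334 mm and its near (−x) edge is 1725 mm from the wall's −x end. The opening passes through the full wall thickness.


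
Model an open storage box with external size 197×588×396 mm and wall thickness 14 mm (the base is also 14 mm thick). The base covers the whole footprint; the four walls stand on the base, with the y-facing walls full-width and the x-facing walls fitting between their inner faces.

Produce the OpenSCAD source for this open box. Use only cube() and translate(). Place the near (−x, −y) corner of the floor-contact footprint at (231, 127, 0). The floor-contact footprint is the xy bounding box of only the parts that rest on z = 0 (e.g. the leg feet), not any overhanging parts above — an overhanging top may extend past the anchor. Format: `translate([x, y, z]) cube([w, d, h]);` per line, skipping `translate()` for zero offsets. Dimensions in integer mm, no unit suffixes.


translate([231, 127, 0]) cube([197, 588, 14]);
translate([231, 127, 14]) cube([197, 14, 382]);
translate([231, 701, 14]) cube([197, 14, 382]);
translate([231, 141, 14]) cube([14, 560, 382]);
translate([414, 141, 14]) cube([14, 560, 382]);


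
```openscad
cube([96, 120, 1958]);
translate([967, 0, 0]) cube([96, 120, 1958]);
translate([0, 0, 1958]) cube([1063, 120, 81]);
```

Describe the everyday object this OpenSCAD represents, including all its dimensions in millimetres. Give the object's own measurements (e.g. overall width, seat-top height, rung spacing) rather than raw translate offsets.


A door frame. The clear opening is 871 mm wide and 1958 mm high. Two 96 mm wide jambs, 120 mm deep, stand either side of the opening from the floor to the top of the opening. A 81 mm thick head sits across the top of both jambs, spanning the full outside width of the frame.


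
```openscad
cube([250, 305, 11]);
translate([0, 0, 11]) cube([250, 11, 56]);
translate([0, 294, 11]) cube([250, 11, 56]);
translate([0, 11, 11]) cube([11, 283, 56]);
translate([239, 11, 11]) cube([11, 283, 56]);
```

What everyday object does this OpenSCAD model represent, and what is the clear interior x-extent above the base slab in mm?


An open box. The internal width is 228 mm.

A 250×305 base slab with four walls standing on it — an open box. The base is 250 mm wide and the walls are 11 mm thick, so the internal width is 250 − 2 × 11 = 228 mm.


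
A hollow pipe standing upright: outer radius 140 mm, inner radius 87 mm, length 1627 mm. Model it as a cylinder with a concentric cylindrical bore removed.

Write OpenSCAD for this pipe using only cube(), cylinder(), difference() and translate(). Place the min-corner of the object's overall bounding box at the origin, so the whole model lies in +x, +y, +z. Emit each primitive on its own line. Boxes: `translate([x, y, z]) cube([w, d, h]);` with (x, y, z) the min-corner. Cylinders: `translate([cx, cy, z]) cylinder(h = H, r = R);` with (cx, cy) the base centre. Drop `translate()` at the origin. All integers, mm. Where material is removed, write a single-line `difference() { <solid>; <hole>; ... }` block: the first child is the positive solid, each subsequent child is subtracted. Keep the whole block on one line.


difference() { translate([140, 140, 0]) cylinder(h = 1627, r = 140); translate([140, 140, 0]) cylinder(h = 1627, r = 87); }


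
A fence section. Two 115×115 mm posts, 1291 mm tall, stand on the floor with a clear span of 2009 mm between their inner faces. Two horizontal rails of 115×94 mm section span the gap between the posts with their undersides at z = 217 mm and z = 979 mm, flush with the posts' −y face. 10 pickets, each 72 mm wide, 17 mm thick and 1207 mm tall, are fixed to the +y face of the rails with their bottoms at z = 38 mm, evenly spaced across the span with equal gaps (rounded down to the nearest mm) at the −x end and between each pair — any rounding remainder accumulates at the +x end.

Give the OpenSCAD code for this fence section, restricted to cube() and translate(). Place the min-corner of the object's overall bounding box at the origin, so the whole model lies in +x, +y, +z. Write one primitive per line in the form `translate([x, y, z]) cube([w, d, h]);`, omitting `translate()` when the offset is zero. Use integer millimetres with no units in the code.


cube([115, 115, 1291]);
translate([2124, 0, 0]) cube([115, 115, 1291]);
translate([115, 0, 217]) cube([2009, 115, 94]);
translate([115, 0, 979]) cube([2009, 115, 94]);
translate([232, 115, 38]) cube([72, 17, 1207]);
translate([421, 115, 38]) cube([72, 17, 1207]);
translate([610, 115, 38]) cube([72, 17, 1207]);
translate([799, 115, 38]) cube([72, 17, 1207]);
translate([988, 115, 38]) cube([72, 17, 1207]);
translate([1177, 115, 38]) cube([72, 17, 1207]);
translate([1366, 115, 38]) cube([72, 17, 1207]);
translate([1555, 115, 38]) cube([72, 17, 1207]);
translate([1744, 115, 38]) cube([72, 17, 1207]);
translate([1933, 115, 38]) cube([72, 17, 1207]);


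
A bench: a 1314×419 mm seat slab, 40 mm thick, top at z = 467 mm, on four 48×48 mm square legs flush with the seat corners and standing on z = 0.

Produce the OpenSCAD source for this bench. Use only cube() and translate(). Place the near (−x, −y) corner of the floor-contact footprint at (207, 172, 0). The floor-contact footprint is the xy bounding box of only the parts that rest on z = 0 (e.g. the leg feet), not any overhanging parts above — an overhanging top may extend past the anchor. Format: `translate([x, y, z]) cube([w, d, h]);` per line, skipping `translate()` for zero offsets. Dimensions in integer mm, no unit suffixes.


translate([207, 172, 427]) cube([1314, 419, 40]);
translate([207, 172, 0]) cube([48, 48, 427]);
translate([207, 543, 0]) cube([48, 48, 427]);
translate([1473, 172, 0]) cube([48, 48, 427]);
translate([1473, 543, 0]) cube([48, 48, 427]);


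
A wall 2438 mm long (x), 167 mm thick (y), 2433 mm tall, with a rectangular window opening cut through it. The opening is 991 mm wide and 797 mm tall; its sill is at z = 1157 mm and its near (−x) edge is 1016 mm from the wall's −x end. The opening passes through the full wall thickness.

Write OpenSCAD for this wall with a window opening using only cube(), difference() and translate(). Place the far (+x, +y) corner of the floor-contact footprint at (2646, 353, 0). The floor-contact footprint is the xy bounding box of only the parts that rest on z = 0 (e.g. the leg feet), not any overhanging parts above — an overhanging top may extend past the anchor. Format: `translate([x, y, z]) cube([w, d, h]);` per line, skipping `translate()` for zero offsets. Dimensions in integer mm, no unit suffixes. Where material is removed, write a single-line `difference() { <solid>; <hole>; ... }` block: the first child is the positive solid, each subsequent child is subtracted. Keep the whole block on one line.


difference() { translate([208, 186, 0]) cube([2438, 167, 2433]); translate([1224, 186, 1157]) cube([991, 167, 797]); }


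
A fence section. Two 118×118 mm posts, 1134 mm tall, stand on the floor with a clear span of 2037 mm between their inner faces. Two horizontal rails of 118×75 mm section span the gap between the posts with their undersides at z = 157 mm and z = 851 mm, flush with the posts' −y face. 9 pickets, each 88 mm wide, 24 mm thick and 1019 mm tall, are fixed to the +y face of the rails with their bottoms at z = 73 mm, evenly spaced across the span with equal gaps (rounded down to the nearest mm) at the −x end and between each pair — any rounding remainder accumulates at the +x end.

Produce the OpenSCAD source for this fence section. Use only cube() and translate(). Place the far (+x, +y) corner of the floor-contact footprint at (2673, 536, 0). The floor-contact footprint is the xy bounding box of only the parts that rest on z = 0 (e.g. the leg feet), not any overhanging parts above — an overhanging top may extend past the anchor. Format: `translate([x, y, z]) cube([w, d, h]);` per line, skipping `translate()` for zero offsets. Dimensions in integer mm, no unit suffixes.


translate([400, 418, 0]) cube([118, 118, 1134]);
translate([2555, 418, 0]) cube([118, 118, 1134]);
translate([518, 418, 157]) cube([2037, 118, 75]);
translate([518, 418, 851]) cube([2037, 118, 75]);
translate([642, 536, 73]) cube([88, 24, 1019]);
translate([854, 536, 73]) cube([88, 24, 1019]);
translate([1066, 536, 73]) cube([88, 24, 1019]);
translate([1278, 536, 73]) cube([88, 24, 1019]);
translate([1490, 536, 73]) cube([88, 24, 1019]);
translate([1702, 536, 73]) cube([88, 24, 1019]);
translate([1914, 536, 73]) cube([88, 24, 1019]);
translate([2126, 536, 73]) cube([88, 24, 1019]);
translate([2338, 536, 73]) cube([88, 24, 1019]);


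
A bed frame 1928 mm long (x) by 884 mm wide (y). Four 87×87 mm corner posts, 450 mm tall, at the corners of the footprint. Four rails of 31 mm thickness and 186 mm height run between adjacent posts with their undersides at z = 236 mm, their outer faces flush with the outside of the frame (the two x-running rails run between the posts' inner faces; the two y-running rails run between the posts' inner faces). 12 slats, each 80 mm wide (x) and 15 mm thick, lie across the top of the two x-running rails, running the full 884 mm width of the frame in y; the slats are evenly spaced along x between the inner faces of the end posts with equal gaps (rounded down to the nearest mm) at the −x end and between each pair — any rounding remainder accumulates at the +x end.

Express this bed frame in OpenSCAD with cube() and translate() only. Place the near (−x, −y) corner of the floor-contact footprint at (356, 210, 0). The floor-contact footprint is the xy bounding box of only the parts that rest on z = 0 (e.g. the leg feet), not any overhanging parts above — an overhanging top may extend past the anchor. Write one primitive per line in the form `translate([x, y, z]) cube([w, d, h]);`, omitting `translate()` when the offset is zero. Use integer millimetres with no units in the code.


translate([356, 210, 0]) cube([87, 87, 450]);
translate([356, 1007, 0]) cube([87, 87, 450]);
translate([2197, 210, 0]) cube([87, 87, 450]);
translate([2197, 1007, 0]) cube([87, 87, 450]);
translate([443, 210, 236]) cube([1754, 31, 186]);
translate([443, 1063, 236]) cube([1754, 31, 186]);
translate([356, 297, 236]) cube([31, 710, 186]);
translate([2253, 297, 236]) cube([31, 710, 186]);
translate([504, 210, 422]) cube([80, 884, 15]);
translate([645, 210, 422]) cube([80, 884, 15]);
translate([786, 210, 422]) cube([80, 884, 15]);
translate([927, 210, 422]) cube([80, 884, 15]);
translate([1068, 210, 422]) cube([80, 884, 15]);
translate([1209, 210, 422]) cube([80, 884, 15]);
translate([1350, 210, 422]) cube([80, 884, 15]);
translate([1491, 210, 422]) cube([80, 884, 15]);
translate([1632, 210, 422]) cube([80, 884, 15]);
translate([1773, 210, 422]) cube([80, 884, 15]);
translate([1914, 210, 422]) cube([80, 884, 15]);
translate([2055, 210, 422]) cube([80, 884, 15]);


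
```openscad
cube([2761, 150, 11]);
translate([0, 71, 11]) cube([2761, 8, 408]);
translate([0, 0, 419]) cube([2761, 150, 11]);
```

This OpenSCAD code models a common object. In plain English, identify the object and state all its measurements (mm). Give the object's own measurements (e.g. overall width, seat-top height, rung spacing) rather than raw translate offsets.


An I-beam lying along x, 2761 mm long. Overall section height 430 mm. Two flanges 150 mm wide (y) and 11 mm thick, one on the floor and one at the top; a web 8 mm thick runs between them, centred on the flange width.


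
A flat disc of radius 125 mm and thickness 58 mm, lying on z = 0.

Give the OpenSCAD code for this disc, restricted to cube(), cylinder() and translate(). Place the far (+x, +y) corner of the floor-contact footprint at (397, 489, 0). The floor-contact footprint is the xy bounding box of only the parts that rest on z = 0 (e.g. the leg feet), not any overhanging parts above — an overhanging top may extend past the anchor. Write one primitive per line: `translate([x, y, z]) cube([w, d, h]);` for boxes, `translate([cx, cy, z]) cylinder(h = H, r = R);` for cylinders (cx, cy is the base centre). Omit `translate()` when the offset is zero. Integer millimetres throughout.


translate([272, 364, 0]) cylinder(h = 58, r = 125);


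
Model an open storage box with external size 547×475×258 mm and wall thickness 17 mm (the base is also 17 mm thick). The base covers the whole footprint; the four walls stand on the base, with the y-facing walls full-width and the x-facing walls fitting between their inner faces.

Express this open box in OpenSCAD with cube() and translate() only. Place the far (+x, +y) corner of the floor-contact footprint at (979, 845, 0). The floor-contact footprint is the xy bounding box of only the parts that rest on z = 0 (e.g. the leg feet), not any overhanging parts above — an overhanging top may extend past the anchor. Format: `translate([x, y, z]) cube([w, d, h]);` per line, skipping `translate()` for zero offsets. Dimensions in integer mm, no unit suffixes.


translate([432, 370, 0]) cube([547, 475, 17]);
translate([432, 370, 17]) cube([547, 17, 241]);
translate([432, 828, 17]) cube([547, 17, 241]);
translate([432, 387, 17]) cube([17, 441, 241]);
translate([962, 387, 17]) cube([17, 441, 241]);


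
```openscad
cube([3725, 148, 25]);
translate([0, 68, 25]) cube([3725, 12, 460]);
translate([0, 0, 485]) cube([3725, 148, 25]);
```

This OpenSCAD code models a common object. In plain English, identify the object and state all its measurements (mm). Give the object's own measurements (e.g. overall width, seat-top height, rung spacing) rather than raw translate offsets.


An I-beam lying along x, 3725 mm long. Overall section height 510 mm. Two flanges 148 mm wide (y) and 25 mm thick, one on the floor and one at the top; a web 12 mm thick runs between them, centred on the flange width.


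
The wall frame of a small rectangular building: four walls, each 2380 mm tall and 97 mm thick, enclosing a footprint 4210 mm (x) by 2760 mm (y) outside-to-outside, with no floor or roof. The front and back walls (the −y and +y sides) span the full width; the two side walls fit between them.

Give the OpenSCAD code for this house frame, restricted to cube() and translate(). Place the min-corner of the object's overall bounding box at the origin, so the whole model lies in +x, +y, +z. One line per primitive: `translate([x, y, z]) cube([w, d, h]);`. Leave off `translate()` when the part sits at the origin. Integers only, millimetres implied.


cube([4210, 97, 2380]);
translate([0, 2663, 0]) cube([4210, 97, 2380]);
translate([0, 97, 0]) cube([97, 2566, 2380]);
translate([4113, 97, 0]) cube([97, 2566, 2380]);


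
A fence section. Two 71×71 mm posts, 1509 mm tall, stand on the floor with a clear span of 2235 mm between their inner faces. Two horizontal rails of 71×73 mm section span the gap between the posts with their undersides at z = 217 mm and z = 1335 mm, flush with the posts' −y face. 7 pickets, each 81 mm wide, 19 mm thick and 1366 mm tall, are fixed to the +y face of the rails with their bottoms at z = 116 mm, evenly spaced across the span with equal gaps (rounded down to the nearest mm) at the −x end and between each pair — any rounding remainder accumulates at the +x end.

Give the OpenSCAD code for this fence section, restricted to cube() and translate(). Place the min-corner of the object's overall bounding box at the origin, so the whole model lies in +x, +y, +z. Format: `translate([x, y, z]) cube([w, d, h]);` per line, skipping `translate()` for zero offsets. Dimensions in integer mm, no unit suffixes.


cube([71, 71, 1509]);
translate([2306, 0, 0]) cube([71, 71, 1509]);
translate([71, 0, 217]) cube([2235, 71, 73]);
translate([71, 0, 1335]) cube([2235, 71, 73]);
translate([279, 71, 116]) cube([81, 19, 1366]);
translate([568, 71, 116]) cube([81, 19, 1366]);
translate([857, 71, 116]) cube([81, 19, 1366]);
translate([1146, 71, 116]) cube([81, 19, 1366]);
translate([1435, 71, 116]) cube([81, 19, 1366]);
translate([1724, 71, 116]) cube([81, 19, 1366]);
translate([2013, 71, 116]) cube([81, 19, 1366]);


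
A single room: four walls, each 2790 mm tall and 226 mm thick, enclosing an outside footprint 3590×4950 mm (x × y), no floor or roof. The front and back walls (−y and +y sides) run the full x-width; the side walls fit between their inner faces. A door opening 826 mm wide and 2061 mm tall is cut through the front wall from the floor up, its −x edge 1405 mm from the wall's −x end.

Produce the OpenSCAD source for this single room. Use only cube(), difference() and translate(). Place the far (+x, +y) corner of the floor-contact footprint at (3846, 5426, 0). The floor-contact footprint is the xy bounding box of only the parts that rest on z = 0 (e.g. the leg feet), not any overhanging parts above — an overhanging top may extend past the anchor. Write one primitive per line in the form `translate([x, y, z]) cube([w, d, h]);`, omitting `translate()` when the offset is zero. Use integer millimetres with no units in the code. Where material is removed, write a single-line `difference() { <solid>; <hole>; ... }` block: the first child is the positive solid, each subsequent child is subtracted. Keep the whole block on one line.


difference() { translate([256, 476, 0]) cube([3590, 226, 2790]); translate([1661, 476, 0]) cube([826, 226, 2061]); }
translate([256, 5200, 0]) cube([3590, 226, 2790]);
translate([256, 702, 0]) cube([226, 4498, 2790]);
translate([3620, 702, 0]) cube([226, 4498, 2790]);
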